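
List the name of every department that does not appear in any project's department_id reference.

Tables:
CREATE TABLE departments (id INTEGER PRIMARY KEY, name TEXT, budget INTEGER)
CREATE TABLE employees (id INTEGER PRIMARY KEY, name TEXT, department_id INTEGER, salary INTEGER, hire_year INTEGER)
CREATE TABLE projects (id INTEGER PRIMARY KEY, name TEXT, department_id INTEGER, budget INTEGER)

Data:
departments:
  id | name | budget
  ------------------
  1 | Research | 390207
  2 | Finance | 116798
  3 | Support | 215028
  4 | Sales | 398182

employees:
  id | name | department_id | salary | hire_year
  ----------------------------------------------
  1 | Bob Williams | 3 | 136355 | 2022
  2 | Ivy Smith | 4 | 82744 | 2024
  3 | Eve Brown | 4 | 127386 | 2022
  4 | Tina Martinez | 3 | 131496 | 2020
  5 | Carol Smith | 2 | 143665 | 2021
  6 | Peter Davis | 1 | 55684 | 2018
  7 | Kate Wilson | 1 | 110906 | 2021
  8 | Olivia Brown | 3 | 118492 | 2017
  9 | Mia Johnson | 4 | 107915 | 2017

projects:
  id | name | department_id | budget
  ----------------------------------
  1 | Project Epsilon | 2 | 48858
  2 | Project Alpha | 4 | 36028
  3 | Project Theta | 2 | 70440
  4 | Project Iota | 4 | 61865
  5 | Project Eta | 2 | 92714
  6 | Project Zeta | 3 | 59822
SELECT p.name FROM departments p LEFT JOIN projects c ON c.department_id = p.id WHERE c.id IS NULL

Execution result:
Research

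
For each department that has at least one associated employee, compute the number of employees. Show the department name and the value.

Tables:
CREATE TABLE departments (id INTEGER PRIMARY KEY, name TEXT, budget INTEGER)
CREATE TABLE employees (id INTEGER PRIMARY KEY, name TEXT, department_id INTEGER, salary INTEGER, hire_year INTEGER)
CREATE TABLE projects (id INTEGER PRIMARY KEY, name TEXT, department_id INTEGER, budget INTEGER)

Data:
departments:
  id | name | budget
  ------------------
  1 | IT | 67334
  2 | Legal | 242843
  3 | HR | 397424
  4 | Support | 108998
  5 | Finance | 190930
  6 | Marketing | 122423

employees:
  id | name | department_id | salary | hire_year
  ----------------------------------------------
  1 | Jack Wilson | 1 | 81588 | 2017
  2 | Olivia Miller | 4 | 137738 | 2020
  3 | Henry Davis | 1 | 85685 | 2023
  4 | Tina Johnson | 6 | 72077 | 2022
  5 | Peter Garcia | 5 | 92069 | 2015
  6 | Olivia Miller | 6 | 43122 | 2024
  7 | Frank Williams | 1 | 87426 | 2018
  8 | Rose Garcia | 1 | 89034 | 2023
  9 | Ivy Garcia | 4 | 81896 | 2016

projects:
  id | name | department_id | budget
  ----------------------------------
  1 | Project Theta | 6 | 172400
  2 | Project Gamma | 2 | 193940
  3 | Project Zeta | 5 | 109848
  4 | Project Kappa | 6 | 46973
SELECT p.name, COUNT(*) AS n FROM employees c JOIN departments p ON c.department_id = p.id GROUP BY p.id, p.name

Execution result:
name | n
IT | 4
Support | 2
Finance | 1
Marketing | 2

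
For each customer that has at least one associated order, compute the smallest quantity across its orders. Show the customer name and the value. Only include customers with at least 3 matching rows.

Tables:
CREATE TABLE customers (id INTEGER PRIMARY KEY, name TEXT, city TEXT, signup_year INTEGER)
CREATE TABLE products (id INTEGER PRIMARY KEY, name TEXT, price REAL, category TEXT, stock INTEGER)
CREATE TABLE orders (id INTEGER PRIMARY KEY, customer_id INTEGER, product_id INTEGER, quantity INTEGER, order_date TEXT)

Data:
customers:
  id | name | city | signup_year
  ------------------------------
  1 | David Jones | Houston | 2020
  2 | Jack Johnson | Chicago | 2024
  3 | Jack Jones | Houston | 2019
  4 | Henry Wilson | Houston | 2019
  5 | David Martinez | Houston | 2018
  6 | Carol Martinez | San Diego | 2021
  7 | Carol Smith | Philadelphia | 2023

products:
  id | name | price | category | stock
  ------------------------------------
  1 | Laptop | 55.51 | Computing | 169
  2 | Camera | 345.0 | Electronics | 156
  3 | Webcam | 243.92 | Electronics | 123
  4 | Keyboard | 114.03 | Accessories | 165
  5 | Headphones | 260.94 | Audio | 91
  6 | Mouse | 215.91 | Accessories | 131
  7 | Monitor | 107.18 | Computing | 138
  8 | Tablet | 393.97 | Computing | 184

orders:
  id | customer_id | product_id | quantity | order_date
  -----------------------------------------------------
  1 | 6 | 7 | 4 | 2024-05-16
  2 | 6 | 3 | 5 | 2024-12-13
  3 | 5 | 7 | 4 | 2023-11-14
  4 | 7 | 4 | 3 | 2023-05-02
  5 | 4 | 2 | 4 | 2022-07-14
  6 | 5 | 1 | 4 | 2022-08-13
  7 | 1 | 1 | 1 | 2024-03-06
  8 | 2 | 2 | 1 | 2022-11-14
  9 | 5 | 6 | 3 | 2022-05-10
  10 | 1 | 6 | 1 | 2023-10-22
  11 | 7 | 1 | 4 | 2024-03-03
SELECT p.name, MIN(c.quantity) AS min_quantity FROM orders c JOIN customers p ON c.customer_id = p.id GROUP BY p.id, p.name HAVING COUNT(*) >= 3

Execution result:
name | min_quantity
David Martinez | 3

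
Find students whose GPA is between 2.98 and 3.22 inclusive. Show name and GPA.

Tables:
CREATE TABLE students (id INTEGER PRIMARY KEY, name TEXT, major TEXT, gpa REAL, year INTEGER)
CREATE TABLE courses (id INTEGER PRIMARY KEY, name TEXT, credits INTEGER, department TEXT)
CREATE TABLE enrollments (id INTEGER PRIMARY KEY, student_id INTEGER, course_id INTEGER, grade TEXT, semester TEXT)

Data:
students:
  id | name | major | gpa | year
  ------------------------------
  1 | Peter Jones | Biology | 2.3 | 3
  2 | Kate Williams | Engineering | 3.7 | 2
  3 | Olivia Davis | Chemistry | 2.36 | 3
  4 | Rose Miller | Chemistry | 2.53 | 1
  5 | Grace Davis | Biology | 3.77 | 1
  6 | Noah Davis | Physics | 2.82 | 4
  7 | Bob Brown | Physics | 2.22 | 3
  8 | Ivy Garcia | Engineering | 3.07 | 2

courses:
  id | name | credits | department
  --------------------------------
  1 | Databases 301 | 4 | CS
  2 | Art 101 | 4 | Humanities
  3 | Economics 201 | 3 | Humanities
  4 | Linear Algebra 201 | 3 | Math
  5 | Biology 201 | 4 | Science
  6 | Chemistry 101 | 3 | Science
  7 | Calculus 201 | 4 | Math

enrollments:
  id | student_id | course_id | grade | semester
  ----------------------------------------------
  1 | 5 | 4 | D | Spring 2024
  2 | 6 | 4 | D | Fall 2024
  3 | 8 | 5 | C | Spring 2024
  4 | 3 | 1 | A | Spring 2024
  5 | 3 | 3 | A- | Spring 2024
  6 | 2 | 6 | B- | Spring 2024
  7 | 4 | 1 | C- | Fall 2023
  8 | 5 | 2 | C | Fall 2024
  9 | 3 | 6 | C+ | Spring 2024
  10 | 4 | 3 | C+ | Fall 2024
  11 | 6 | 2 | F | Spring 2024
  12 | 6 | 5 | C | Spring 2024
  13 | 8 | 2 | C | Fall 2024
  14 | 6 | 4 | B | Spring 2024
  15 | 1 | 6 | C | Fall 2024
SELECT name, gpa FROM students WHERE gpa BETWEEN 2.98 AND 3.22

Execution result:
name | gpa
Ivy Garcia | 3.07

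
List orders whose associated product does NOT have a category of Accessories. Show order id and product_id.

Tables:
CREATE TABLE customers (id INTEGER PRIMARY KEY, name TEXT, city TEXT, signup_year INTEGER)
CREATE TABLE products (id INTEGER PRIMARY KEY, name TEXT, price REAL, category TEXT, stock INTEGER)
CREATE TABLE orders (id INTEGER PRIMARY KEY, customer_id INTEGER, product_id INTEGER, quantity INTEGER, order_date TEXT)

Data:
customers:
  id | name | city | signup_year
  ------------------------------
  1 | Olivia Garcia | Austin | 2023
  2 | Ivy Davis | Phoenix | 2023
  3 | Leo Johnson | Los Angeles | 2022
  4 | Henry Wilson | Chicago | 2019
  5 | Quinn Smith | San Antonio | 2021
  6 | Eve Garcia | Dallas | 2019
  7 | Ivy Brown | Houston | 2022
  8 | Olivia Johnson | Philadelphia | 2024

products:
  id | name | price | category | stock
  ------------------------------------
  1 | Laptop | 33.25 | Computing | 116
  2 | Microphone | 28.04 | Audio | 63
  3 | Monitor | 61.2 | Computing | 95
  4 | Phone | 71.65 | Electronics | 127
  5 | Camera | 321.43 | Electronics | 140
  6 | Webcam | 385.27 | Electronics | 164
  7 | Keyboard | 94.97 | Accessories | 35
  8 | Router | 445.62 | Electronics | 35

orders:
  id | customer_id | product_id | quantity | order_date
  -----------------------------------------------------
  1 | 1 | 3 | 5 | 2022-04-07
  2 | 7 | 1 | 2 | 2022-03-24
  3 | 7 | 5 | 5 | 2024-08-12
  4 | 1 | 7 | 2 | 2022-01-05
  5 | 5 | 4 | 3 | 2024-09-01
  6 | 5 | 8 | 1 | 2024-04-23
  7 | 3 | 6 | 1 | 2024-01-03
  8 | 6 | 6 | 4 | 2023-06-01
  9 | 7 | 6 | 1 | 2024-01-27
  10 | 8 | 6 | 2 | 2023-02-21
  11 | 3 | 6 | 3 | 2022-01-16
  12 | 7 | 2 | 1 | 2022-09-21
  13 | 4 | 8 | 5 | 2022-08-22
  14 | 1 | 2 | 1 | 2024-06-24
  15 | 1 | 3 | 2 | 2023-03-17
SELECT id, product_id FROM orders WHERE product_id NOT IN (SELECT id FROM products WHERE category = 'Accessories')

Execution result:
id | product_id
1 | 3
2 | 1
3 | 5
5 | 4
6 | 8
7 | 6
8 | 6
9 | 6
10 | 6
11 | 6
12 | 2
13 | 8
14 | 2
15 | 3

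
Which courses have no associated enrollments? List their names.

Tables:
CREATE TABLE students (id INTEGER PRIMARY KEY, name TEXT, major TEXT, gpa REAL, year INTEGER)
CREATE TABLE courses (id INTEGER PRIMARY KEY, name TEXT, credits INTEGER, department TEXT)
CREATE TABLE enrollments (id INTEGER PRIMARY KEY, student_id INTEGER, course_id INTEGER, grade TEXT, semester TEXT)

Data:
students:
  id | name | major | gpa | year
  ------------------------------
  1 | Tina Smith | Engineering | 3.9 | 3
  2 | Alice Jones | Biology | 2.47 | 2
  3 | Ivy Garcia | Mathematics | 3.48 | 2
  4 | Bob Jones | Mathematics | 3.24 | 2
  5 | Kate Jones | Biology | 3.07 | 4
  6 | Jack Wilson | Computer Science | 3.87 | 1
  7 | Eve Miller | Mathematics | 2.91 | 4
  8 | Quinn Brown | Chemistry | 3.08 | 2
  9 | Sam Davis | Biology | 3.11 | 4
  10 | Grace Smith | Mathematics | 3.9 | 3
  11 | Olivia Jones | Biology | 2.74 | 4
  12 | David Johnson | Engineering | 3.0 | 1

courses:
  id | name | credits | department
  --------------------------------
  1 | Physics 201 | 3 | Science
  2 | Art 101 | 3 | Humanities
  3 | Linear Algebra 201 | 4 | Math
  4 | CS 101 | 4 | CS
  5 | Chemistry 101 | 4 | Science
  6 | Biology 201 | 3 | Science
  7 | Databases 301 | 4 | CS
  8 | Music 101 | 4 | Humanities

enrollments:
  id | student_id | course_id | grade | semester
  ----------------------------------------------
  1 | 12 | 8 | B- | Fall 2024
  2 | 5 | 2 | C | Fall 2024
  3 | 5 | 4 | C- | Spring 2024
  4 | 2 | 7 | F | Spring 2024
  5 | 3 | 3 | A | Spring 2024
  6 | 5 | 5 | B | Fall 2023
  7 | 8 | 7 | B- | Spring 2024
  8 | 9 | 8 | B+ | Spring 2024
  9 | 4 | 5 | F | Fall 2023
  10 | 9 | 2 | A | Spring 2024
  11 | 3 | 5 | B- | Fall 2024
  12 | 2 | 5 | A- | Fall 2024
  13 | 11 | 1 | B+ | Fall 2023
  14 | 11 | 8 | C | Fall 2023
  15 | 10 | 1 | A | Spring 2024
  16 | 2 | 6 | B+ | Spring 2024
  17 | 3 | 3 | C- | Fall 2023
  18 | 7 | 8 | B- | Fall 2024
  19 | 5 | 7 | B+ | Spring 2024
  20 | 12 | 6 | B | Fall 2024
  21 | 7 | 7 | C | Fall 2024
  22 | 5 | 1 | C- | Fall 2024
SELECT p.name FROM courses p LEFT JOIN enrollments c ON c.course_id = p.id WHERE c.id IS NULL

Execution result:
(no rows)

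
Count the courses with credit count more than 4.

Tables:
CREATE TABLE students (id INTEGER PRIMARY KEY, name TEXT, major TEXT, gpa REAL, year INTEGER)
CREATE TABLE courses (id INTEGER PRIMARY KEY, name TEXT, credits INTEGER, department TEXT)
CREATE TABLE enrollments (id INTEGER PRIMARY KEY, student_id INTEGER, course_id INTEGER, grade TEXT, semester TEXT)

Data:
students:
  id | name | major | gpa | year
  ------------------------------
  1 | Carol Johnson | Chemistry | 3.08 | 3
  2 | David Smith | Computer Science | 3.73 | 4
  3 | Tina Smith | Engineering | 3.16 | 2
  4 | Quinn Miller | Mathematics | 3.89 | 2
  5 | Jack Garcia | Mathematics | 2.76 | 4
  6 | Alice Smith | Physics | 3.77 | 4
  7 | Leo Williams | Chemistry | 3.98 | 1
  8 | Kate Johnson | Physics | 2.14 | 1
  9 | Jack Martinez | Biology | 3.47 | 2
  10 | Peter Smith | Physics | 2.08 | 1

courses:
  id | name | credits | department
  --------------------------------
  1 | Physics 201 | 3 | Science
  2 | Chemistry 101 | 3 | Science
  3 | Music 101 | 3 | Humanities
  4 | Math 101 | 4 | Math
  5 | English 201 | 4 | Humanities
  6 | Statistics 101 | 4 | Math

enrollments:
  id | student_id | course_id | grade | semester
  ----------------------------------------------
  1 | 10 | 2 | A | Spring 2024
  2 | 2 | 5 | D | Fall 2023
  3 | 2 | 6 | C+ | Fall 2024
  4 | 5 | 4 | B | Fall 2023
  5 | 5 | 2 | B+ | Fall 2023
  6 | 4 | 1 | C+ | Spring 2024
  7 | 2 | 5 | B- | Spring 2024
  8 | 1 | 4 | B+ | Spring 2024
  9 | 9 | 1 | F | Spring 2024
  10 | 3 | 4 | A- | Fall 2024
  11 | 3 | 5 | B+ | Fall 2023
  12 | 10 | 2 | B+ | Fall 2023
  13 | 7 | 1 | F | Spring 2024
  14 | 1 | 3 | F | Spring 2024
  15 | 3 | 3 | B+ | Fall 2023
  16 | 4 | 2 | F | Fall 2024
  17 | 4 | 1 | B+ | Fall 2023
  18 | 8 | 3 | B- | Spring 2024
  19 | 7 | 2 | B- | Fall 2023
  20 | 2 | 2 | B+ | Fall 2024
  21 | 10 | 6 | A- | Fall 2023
SELECT COUNT(*) FROM courses WHERE credits > 4

Execution result:
0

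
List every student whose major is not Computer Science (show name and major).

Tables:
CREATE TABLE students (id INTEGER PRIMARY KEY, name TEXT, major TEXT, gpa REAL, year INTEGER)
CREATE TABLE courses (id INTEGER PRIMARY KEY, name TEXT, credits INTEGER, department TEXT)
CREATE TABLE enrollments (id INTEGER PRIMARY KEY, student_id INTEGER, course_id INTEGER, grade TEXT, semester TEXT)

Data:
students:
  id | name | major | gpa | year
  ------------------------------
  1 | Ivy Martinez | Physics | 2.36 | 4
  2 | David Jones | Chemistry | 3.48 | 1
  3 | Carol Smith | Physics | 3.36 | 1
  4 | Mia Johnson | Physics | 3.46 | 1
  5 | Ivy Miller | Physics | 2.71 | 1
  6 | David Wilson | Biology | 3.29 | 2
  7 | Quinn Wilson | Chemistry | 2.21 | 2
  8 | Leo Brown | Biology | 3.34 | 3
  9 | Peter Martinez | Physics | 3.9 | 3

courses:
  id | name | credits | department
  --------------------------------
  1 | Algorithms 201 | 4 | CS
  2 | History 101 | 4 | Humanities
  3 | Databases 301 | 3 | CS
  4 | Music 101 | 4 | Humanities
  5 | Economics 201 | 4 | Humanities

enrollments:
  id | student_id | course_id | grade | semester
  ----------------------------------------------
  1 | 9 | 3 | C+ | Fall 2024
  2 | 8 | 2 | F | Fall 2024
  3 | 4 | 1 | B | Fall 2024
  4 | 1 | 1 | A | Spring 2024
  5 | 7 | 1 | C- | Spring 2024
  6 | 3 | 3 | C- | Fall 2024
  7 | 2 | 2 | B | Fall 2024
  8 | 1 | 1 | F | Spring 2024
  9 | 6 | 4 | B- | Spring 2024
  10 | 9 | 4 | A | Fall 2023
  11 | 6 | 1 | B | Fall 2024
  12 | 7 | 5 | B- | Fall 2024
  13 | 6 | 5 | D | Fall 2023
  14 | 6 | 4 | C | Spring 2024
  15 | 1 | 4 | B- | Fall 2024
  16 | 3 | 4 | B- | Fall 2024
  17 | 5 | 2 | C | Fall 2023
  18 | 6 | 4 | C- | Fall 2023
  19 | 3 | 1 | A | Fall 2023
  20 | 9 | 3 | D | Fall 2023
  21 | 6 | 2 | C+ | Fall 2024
SELECT name, major FROM students WHERE major <> 'Computer Science'

Execution result:
name | major
Ivy Martinez | Physics
David Jones | Chemistry
Carol Smith | Physics
Mia Johnson | Physics
Ivy Miller | Physics
David Wilson | Biology
Quinn Wilson | Chemistry
Leo Brown | Biology
Peter Martinez | Physics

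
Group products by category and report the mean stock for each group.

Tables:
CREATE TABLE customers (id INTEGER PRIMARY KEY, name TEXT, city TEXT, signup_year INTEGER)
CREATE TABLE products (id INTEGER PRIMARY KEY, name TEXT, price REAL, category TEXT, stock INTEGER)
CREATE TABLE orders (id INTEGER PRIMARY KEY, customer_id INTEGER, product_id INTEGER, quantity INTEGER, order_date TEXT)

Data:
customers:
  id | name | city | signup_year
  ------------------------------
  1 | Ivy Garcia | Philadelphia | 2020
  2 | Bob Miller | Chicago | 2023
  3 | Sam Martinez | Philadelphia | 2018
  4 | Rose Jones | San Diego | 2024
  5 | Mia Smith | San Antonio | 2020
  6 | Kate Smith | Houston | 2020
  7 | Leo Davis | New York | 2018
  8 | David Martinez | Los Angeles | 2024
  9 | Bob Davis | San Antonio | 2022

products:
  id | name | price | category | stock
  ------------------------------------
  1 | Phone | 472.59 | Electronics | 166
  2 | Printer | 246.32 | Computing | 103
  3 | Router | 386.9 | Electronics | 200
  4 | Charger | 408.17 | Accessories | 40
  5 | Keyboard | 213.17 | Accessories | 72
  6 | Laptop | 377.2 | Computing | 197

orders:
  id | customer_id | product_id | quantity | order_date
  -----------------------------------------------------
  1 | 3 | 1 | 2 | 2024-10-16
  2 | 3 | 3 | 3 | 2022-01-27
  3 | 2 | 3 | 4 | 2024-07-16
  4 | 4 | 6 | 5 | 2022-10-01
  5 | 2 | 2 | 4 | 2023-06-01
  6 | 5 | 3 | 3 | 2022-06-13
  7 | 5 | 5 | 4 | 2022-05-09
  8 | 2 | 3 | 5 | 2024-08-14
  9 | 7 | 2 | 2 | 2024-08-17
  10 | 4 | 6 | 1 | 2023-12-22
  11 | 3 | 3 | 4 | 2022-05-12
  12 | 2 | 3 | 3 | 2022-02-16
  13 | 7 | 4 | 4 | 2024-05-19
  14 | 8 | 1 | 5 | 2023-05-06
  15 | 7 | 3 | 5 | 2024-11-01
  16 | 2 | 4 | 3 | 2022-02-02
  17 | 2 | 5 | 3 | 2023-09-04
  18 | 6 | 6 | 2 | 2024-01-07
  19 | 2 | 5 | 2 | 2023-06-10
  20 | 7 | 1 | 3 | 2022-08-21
SELECT category, AVG(stock) AS avg_stock FROM products GROUP BY category

Execution result:
category | avg_stock
Accessories | 56.00
Computing | 150.00
Electronics | 183.00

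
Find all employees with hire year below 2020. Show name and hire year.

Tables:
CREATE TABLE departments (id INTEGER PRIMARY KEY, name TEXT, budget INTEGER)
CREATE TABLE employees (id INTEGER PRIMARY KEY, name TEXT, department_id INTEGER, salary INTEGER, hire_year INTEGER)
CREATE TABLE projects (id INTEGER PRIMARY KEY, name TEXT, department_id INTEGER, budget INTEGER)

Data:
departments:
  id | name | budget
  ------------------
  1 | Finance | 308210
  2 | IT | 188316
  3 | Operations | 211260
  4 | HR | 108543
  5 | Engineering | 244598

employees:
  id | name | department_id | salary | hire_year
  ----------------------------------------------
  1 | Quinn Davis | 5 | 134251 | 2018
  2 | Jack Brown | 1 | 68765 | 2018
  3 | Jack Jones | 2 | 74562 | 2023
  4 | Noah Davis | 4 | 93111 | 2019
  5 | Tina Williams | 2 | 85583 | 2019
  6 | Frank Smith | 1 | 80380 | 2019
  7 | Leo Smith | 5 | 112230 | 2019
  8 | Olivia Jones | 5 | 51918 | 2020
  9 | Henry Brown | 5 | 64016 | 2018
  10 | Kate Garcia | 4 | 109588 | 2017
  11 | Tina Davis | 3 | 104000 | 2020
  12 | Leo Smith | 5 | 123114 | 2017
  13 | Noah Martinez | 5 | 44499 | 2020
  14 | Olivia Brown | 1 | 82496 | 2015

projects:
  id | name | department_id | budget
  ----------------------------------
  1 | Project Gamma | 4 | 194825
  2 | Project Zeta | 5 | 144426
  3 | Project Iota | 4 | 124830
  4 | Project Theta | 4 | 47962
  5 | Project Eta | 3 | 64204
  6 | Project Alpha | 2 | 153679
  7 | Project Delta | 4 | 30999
SELECT name, hire_year FROM employees WHERE hire_year < 2020

Execution result:
name | hire_year
Quinn Davis | 2018
Jack Brown | 2018
Noah Davis | 2019
Tina Williams | 2019
Frank Smith | 2019
Leo Smith | 2019
Henry Brown | 2018
Kate Garcia | 2017
Leo Smith | 2017
Olivia Brown | 2015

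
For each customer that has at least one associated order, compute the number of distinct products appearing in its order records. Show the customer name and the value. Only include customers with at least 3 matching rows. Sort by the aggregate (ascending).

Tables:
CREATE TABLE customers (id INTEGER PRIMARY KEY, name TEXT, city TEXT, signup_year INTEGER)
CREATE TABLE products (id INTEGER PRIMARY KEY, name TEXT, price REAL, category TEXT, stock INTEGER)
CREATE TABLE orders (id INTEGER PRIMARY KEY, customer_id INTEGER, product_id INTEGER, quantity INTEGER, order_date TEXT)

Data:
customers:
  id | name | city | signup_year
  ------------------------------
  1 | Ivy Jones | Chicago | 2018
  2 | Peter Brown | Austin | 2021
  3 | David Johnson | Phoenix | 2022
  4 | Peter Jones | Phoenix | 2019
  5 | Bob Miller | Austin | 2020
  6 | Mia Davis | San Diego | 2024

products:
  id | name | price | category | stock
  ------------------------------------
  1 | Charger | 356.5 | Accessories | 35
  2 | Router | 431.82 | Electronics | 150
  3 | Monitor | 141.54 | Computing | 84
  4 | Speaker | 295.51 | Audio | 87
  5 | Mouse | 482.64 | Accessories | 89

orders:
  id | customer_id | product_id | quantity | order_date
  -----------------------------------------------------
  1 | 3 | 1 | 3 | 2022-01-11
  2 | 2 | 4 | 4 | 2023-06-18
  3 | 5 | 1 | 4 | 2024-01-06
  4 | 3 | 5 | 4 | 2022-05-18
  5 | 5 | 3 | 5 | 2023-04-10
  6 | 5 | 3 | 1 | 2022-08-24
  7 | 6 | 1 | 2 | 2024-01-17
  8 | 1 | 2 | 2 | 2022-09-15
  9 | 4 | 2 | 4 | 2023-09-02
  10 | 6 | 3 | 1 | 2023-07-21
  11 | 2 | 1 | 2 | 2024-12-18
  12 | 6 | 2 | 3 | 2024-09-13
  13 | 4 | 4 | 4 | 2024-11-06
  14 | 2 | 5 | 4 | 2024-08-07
SELECT p.name, COUNT(DISTINCT c.product_id) AS distinct_product_count FROM orders c JOIN customers p ON c.customer_id = p.id GROUP BY p.id, p.name HAVING COUNT(*) >= 3 ORDER BY distinct_product_count ASC

Execution result:
name | distinct_product_count
Bob Miller | 2
Peter Brown | 3
Mia Davis | 3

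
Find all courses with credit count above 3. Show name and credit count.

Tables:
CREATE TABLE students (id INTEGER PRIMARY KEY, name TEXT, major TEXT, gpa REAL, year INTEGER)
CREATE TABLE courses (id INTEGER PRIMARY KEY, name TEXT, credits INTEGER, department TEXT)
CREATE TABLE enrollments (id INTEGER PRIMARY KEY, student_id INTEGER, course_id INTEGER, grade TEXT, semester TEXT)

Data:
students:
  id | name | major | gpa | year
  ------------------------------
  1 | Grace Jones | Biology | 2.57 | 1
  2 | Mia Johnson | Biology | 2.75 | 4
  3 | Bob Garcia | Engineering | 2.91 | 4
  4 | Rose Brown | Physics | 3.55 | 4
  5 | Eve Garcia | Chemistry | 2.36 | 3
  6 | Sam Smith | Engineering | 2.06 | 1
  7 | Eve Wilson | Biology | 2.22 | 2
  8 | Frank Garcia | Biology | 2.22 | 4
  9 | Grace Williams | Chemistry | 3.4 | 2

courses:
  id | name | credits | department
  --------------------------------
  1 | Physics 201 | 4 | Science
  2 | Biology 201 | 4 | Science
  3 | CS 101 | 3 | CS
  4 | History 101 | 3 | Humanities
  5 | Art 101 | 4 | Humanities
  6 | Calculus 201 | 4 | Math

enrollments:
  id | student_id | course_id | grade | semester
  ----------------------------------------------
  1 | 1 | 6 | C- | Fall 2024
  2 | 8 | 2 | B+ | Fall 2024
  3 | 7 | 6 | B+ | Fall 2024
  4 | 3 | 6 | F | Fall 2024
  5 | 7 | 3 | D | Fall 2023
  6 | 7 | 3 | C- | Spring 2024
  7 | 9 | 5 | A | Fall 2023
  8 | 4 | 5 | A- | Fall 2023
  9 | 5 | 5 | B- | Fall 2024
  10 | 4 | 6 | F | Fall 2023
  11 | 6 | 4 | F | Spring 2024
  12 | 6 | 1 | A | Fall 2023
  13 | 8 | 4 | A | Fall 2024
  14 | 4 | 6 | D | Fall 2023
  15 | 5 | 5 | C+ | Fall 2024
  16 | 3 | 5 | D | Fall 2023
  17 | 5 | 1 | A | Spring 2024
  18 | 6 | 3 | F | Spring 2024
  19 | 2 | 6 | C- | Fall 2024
SELECT name, credits FROM courses WHERE credits > 3

Execution result:
name | credits
Physics 201 | 4
Biology 201 | 4
Art 101 | 4
Calculus 201 | 4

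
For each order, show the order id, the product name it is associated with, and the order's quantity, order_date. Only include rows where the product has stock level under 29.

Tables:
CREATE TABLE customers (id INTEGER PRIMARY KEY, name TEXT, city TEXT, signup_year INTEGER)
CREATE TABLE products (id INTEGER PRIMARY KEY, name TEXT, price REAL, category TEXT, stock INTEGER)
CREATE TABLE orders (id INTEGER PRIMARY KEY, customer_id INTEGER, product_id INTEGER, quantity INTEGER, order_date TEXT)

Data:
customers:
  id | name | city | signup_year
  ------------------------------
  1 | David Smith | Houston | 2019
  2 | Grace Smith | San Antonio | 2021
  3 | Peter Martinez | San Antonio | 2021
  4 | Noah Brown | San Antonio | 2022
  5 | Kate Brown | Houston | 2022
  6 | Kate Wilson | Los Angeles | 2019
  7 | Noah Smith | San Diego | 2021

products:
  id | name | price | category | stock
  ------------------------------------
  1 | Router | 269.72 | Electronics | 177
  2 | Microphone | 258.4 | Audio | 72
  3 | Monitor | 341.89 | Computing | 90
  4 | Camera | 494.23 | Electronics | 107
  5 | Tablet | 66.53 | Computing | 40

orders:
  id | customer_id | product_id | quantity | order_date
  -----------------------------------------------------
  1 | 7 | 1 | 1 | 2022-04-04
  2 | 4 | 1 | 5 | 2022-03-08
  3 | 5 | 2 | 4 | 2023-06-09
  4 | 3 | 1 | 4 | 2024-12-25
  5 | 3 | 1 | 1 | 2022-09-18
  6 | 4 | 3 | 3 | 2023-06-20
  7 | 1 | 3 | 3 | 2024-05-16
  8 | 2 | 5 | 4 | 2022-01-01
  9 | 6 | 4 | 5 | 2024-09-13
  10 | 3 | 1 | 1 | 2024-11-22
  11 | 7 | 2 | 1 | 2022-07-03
SELECT c.id, p.name AS product, c.quantity, c.order_date FROM orders c JOIN products p ON c.product_id = p.id WHERE p.stock < 29

Execution result:
(no rows)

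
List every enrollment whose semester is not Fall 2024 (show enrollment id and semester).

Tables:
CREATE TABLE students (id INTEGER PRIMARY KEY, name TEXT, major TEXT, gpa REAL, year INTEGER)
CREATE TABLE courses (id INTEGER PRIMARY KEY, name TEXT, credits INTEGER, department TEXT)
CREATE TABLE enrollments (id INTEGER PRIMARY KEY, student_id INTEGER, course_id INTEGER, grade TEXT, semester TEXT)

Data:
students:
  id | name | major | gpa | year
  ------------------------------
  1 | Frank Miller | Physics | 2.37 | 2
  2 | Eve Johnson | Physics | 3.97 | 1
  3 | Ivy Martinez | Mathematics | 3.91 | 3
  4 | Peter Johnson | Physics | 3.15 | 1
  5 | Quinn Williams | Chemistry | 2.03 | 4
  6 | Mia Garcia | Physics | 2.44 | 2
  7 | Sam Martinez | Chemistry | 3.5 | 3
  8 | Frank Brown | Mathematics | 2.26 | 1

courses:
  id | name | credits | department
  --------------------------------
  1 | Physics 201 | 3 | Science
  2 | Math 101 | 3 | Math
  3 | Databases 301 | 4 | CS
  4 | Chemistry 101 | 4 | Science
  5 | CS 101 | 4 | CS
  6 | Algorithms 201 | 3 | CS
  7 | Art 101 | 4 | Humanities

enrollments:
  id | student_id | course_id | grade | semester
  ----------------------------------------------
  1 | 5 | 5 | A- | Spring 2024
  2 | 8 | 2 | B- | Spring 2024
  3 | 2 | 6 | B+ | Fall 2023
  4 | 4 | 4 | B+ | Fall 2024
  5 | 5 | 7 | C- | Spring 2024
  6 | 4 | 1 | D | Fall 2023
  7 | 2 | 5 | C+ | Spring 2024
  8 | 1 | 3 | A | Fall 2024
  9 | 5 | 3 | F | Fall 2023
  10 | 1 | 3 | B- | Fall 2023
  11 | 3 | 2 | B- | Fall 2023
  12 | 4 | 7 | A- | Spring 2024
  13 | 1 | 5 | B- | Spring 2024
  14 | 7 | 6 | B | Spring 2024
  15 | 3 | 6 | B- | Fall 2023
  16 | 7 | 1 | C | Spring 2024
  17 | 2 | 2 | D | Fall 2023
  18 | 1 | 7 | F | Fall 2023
SELECT id, semester FROM enrollments WHERE semester <> 'Fall 2024'

Execution result:
id | semester
1 | Spring 2024
2 | Spring 2024
3 | Fall 2023
5 | Spring 2024
6 | Fall 2023
7 | Spring 2024
9 | Fall 2023
10 | Fall 2023
11 | Fall 2023
12 | Spring 2024
13 | Spring 2024
14 | Spring 2024
15 | Fall 2023
16 | Spring 2024
17 | Fall 2023
18 | Fall 2023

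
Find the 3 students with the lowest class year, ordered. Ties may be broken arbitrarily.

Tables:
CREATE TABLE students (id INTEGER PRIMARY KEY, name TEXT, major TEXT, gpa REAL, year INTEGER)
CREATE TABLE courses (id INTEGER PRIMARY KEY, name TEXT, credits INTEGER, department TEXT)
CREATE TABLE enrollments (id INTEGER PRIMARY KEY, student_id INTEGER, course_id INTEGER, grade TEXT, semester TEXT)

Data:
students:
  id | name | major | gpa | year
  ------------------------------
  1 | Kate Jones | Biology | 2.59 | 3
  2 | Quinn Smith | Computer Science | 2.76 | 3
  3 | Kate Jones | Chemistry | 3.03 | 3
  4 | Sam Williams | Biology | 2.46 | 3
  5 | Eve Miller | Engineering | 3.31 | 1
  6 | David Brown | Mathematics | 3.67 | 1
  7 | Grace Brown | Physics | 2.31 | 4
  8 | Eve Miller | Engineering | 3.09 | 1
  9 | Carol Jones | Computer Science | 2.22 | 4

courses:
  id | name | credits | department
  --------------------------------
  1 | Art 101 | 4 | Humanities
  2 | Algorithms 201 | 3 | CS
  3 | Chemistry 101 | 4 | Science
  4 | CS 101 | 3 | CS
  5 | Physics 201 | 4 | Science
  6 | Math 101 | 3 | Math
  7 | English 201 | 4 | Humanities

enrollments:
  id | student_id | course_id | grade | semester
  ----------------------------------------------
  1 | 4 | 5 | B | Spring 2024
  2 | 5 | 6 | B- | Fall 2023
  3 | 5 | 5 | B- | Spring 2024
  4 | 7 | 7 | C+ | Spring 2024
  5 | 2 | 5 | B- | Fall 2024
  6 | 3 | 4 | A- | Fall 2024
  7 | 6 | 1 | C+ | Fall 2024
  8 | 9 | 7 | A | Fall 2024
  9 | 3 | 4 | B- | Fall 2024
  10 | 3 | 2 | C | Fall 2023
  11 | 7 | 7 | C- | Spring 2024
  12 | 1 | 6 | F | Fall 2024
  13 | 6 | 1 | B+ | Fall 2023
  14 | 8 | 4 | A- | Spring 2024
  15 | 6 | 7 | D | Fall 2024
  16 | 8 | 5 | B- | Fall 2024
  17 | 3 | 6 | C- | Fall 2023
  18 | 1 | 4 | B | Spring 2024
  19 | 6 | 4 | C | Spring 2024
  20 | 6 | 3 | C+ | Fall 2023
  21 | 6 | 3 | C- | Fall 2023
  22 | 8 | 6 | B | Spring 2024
SELECT name, year FROM students ORDER BY year ASC LIMIT 3

Execution result:
name | year
Eve Miller | 1
David Brown | 1
Eve Miller | 1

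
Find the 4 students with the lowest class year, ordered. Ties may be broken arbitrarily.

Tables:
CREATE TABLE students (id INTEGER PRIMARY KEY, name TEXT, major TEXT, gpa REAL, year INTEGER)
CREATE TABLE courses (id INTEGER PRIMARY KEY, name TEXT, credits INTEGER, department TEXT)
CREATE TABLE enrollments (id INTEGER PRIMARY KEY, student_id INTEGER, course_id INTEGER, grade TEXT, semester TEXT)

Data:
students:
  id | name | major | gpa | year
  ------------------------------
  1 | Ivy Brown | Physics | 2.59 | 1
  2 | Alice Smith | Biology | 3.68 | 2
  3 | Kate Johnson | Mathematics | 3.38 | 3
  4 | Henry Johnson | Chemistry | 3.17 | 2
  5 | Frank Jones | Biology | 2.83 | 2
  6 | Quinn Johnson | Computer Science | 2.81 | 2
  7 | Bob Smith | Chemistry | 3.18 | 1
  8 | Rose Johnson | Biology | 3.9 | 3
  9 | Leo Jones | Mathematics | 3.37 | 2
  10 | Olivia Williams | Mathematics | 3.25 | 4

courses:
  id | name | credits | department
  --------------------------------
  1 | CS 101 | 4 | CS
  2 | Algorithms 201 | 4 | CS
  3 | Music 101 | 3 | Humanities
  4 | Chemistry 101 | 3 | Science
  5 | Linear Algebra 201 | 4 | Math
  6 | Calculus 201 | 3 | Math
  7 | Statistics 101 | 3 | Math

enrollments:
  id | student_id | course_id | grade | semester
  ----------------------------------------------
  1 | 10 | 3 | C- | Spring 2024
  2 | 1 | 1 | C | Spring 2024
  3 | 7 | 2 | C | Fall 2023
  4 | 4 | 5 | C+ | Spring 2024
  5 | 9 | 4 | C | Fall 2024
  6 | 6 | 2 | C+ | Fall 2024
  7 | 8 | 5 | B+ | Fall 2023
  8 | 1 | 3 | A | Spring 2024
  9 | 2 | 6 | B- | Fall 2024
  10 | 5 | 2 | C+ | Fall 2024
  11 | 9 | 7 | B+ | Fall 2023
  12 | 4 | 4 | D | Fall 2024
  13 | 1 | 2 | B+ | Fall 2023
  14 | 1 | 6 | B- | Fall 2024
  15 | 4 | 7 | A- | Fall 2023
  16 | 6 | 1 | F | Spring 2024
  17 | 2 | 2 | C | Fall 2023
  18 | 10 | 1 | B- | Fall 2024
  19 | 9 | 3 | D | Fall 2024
SELECT name, year FROM students ORDER BY year ASC LIMIT 4

Execution result:
name | year
Ivy Brown | 1
Bob Smith | 1
Alice Smith | 2
Henry Johnson | 2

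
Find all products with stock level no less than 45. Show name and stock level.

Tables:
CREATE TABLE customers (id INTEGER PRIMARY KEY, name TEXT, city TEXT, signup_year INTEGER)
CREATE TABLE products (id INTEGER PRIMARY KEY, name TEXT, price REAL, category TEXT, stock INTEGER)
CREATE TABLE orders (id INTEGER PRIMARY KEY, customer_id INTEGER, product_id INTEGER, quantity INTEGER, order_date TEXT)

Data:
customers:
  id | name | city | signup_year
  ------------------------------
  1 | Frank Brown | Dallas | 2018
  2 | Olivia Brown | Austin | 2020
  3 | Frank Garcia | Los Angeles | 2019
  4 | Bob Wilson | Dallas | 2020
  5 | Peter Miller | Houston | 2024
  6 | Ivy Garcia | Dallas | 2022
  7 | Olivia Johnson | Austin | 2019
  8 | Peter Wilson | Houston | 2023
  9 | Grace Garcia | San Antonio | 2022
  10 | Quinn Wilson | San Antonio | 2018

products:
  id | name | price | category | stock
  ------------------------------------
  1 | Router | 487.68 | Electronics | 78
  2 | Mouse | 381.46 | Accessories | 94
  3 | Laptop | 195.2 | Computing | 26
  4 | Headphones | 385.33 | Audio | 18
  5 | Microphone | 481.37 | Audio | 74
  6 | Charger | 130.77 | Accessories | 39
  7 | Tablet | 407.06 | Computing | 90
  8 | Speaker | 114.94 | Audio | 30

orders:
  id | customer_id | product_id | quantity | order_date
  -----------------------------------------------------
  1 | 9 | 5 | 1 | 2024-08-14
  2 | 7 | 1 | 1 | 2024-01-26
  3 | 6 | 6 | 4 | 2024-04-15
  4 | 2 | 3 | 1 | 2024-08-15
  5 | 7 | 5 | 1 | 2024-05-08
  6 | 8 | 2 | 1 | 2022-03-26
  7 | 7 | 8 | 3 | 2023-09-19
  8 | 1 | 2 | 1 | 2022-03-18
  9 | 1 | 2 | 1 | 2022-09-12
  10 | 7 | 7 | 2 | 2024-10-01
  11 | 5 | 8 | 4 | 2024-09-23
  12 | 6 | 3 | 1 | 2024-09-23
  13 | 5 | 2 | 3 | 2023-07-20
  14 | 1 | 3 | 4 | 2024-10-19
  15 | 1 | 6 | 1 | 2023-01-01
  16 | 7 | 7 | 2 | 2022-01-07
SELECT name, stock FROM products WHERE stock >= 45

Execution result:
name | stock
Router | 78
Mouse | 94
Microphone | 74
Tablet | 90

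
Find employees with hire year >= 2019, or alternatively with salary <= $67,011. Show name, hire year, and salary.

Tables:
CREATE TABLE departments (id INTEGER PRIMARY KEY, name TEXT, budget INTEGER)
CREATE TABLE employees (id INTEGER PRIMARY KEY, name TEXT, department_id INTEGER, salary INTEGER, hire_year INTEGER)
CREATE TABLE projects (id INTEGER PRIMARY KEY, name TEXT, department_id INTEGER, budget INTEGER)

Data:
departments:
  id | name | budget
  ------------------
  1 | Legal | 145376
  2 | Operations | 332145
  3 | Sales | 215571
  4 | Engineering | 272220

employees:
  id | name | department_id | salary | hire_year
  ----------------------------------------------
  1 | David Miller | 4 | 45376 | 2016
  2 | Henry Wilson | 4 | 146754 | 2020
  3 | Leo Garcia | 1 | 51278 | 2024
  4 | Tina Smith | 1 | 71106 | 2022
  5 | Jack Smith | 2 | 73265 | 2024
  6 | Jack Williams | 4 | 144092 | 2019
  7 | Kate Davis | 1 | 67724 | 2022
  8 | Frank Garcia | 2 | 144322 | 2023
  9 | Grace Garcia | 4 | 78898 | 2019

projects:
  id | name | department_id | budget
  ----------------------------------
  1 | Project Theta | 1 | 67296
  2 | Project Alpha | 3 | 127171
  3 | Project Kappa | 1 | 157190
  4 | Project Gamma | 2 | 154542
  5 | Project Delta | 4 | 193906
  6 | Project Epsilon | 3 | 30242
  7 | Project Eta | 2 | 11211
SELECT name, hire_year, salary FROM employees WHERE hire_year >= 2019 OR salary <= 67011

Execution result:
name | hire_year | salary
David Miller | 2016 | 45376
Henry Wilson | 2020 | 146754
Leo Garcia | 2024 | 51278
Tina Smith | 2022 | 71106
Jack Smith | 2024 | 73265
Jack Williams | 2019 | 144092
Kate Davis | 2022 | 67724
Frank Garcia | 2023 | 144322
Grace Garcia | 2019 | 78898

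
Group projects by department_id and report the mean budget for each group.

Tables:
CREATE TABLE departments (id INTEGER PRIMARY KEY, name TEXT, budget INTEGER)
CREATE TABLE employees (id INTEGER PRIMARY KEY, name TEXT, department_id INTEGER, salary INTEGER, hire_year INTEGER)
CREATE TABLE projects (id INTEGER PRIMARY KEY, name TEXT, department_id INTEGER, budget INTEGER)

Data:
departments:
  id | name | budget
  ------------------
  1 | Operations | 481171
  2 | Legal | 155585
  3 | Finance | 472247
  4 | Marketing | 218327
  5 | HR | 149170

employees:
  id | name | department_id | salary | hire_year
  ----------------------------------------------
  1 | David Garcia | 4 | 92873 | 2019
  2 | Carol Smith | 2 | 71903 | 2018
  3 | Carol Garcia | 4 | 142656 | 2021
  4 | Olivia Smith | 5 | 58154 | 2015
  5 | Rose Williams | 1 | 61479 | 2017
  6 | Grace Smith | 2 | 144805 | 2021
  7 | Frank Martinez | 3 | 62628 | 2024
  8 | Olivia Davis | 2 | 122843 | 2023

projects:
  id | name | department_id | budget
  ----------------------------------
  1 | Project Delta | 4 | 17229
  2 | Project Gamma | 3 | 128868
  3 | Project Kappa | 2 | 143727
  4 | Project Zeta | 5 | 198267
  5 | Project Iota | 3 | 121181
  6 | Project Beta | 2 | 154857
SELECT department_id, AVG(budget) AS avg_budget FROM projects GROUP BY department_id

Execution result:
department_id | avg_budget
2 | 149292.00
3 | 125024.50
4 | 17229.00
5 | 198267.00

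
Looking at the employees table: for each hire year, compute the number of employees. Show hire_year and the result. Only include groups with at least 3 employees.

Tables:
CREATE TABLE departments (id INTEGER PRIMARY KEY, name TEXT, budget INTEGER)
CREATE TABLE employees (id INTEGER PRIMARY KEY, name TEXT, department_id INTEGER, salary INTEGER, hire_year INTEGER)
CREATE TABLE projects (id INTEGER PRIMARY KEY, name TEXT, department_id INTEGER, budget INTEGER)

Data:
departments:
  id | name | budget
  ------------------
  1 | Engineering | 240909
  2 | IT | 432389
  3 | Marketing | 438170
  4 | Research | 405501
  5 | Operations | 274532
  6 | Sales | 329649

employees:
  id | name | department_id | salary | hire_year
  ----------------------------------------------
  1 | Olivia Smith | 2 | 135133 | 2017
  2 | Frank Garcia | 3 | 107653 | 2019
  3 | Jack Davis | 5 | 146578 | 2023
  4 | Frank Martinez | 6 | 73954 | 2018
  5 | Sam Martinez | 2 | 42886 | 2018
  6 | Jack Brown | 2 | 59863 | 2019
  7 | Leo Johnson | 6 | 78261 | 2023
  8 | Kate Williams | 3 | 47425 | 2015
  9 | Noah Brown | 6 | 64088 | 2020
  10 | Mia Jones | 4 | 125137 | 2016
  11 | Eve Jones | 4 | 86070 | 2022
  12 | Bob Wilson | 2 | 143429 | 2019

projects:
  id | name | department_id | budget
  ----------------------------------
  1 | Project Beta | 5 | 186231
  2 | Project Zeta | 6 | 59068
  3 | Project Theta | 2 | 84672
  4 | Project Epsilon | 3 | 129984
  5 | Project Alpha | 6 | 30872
SELECT hire_year, COUNT(*) AS n FROM employees GROUP BY hire_year HAVING COUNT(*) >= 3

Execution result:
hire_year | n
2019 | 3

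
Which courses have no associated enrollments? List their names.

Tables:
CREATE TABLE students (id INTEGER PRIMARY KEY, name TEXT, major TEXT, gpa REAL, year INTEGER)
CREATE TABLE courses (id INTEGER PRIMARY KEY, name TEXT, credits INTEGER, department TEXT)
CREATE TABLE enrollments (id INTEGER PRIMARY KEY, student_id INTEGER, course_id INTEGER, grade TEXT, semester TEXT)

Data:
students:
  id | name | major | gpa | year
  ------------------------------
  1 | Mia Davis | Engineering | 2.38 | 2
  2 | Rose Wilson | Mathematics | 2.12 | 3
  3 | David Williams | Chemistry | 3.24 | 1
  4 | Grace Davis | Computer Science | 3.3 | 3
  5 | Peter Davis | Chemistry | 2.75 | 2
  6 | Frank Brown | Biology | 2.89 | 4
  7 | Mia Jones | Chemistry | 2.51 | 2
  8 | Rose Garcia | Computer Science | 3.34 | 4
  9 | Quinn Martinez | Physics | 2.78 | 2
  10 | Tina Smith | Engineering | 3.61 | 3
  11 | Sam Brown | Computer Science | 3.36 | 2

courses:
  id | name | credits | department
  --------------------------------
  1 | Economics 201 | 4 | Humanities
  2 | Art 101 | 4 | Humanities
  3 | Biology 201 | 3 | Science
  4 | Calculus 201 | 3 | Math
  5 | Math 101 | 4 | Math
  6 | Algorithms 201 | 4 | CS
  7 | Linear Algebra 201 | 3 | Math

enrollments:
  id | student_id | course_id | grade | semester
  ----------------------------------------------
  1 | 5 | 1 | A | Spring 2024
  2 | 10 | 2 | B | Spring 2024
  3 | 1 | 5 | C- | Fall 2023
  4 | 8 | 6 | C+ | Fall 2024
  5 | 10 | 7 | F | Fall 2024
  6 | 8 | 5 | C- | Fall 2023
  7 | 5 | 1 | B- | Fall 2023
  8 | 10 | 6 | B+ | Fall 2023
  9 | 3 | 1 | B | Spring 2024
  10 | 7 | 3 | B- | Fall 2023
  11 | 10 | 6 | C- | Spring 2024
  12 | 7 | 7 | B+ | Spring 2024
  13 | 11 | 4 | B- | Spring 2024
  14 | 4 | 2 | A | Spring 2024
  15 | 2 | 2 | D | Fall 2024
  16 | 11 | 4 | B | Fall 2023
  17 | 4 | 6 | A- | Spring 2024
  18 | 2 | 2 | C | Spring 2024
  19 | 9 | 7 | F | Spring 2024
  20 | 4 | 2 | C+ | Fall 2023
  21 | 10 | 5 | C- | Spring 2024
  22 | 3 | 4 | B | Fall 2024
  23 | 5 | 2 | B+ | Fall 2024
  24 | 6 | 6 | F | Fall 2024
SELECT p.name FROM courses p LEFT JOIN enrollments c ON c.course_id = p.id WHERE c.id IS NULL

Execution result:
(no rows)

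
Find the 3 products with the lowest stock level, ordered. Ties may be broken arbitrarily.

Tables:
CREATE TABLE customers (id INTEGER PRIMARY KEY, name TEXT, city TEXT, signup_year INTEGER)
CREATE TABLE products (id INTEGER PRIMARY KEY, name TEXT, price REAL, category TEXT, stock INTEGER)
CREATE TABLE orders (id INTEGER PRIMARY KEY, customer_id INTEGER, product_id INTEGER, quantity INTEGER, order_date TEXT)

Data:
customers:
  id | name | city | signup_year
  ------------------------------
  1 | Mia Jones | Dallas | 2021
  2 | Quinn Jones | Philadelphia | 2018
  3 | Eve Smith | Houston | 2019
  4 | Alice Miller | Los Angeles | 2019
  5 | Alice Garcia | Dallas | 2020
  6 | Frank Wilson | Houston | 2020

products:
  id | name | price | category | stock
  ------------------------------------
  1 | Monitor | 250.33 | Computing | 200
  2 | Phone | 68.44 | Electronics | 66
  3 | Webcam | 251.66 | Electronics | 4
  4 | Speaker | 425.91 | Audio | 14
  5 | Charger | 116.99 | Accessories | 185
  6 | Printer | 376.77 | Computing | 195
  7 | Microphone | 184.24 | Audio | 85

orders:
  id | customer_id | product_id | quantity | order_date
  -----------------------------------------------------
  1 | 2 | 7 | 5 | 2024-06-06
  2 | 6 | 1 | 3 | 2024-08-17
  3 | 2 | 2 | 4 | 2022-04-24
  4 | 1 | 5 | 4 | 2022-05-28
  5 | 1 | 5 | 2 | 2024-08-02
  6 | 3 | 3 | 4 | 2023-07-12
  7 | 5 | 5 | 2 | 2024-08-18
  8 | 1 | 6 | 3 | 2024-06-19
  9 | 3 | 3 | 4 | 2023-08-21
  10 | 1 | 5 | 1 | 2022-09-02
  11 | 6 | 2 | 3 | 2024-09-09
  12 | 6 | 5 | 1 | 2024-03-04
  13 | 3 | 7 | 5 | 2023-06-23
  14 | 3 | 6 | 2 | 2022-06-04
SELECT name, stock FROM products ORDER BY stock ASC LIMIT 3

Execution result:
name | stock
Webcam | 4
Speaker | 14
Phone | 66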